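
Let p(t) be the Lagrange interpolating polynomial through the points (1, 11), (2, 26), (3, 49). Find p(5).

Evaluate each Lagrange basis at t = 5:
L_0(5) = (3)·(2)/[(-1)·(-2)] = 3
L_1(5) = (4)·(2)/[(1)·(-1)] = -8
L_2(5) = (4)·(3)/[(2)·(1)] = 6
Sum: 11·(3) + 26·(-8) + 49·(6) = 119

119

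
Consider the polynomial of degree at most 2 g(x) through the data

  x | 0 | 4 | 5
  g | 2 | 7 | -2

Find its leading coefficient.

The leading coefficient equals the top divided difference g[0,4,5].
g[0,4] = (7 - 2) / (4 - 0) = 5/4
g[4,5] = (-2 - 7) / (5 - 4) = -9
g[0,4,5] = (-9 - 5/4) / (5 - 0) = -41/20

-41/20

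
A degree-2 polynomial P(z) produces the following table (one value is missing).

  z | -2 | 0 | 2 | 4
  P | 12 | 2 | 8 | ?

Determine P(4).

30

The 3 known values determine P uniquely (degree ≤ 2).
Evaluate each Lagrange basis at z = 4:
L_0(4) = (4)·(2)/[(-2)·(-4)] = 1
L_1(4) = (6)·(2)/[(2)·(-2)] = -3
L_2(4) = (6)·(4)/[(4)·(2)] = 3
Sum: 12·(1) + 2·(-3) + 8·(3) = 30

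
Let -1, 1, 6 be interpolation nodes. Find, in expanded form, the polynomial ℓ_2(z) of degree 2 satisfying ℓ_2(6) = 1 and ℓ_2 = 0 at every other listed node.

ℓ_2(z) = (1/35)z^2 - 1/35

ℓ_2(z) = (z + 1)(z - 1) / [(7)·(5)]
       = (z^2 - 1) / (35)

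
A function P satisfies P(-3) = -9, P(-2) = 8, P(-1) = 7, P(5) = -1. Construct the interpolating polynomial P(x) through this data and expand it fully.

Newton's divided differences:
P[-3,-2] = (8 - (-9)) / (-2 - (-3)) = 17
P[-2,-1] = (7 - 8) / (-1 - (-2)) = -1
P[-1,5] = (-1 - 7) / (5 - (-1)) = -4/3
P[-3,-2,-1] = (-1 - 17) / (-1 - (-3)) = -9
P[-2,-1,5] = (-4/3 - (-1)) / (5 - (-2)) = -1/21
P[-3,-2,-1,5] = (-1/21 - (-9)) / (5 - (-3)) = 47/42
P(x) = -9 + 17·(x + 3) + (-9)·(x + 3)(x + 2) + (47/42)·(x + 3)(x + 2)(x + 1)
Expanding: P(x) = (47/42)x^3 - (16/7)x^2 - (659/42)x - 37/7

P(x) = (47/42)x^3 - (16/7)x^2 - (659/42)x - 37/7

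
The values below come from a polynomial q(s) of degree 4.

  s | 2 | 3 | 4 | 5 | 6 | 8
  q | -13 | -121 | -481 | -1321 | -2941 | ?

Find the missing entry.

-10081

The 5 known values determine q uniquely (degree ≤ 4).
Evaluate each Lagrange basis at s = 8:
L_0(8) = (5)·(4)·(3)·(2)/[(-1)·(-2)·(-3)·(-4)] = 5
L_1(8) = (6)·(4)·(3)·(2)/[(1)·(-1)·(-2)·(-3)] = -24
L_2(8) = (6)·(5)·(3)·(2)/[(2)·(1)·(-1)·(-2)] = 45
L_3(8) = (6)·(5)·(4)·(2)/[(3)·(2)·(1)·(-1)] = -40
L_4(8) = (6)·(5)·(4)·(3)/[(4)·(3)·(2)·(1)] = 15
Sum: (-13)·(5) + (-121)·(-24) + (-481)·(45) + (-1321)·(-40) + (-2941)·(15) = -10081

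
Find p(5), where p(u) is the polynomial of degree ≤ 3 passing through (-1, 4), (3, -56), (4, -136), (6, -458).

Evaluate each Lagrange basis at u = 5:
L_0(5) = (2)·(1)·(-1)/[(-4)·(-5)·(-7)] = 1/70
L_1(5) = (6)·(1)·(-1)/[(4)·(-1)·(-3)] = -1/2
L_2(5) = (6)·(2)·(-1)/[(5)·(1)·(-2)] = 6/5
L_3(5) = (6)·(2)·(1)/[(7)·(3)·(2)] = 2/7
Sum: 4·(1/70) + (-56)·(-1/2) + (-136)·(6/5) + (-458)·(2/7) = -266

-266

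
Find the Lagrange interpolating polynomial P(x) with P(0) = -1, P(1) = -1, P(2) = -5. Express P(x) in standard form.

Build the Lagrange basis polynomials:
L_0(x) = (x - 1)(x - 2) / [2] = (1/2)x^2 - (3/2)x + 1
L_1(x) = x(x - 2) / [-1] = -x^2 + 2x
L_2(x) = x(x - 1) / [2] = (1/2)x^2 - (1/2)x
P(x) = (-1)·L_0 + (-1)·L_1 + (-5)·L_2
  (-1)·L_0(x) = -(1/2)x^2 + (3/2)x - 1
  (-1)·L_1(x) = x^2 - 2x
  (-5)·L_2(x) = -(5/2)x^2 + (5/2)x
Adding term by term: -2x^2 + 2x - 1

P(x) = -2x^2 + 2x - 1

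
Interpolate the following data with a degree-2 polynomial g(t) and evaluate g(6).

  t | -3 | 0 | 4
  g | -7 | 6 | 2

L_0(6) = (6)·(2)/[(-3)·(-7)] = 4/7
L_1(6) = (9)·(2)/[(3)·(-4)] = -3/2
L_2(6) = (9)·(6)/[(7)·(4)] = 27/14
Sum: (-7)·(4/7) + 6·(-3/2) + 2·(27/14) = -64/7

-64/7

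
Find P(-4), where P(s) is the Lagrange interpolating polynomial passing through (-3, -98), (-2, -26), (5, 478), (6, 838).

L_0(-4) = (-2)·(-9)·(-10)/[(-1)·(-8)·(-9)] = 5/2
L_1(-4) = (-1)·(-9)·(-10)/[(1)·(-7)·(-8)] = -45/28
L_2(-4) = (-1)·(-2)·(-10)/[(8)·(7)·(-1)] = 5/14
L_3(-4) = (-1)·(-2)·(-9)/[(9)·(8)·(1)] = -1/4
Sum: (-98)·(5/2) + (-26)·(-45/28) + 478·(5/14) + 838·(-1/4) = -242

-242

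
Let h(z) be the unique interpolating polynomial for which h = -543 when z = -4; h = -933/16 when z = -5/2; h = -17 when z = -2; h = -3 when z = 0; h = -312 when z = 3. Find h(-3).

-144

Using Newton's divided-difference form:
h[-4,-5/2] = (-933/16 - (-543)) / (-5/2 - (-4)) = 2585/8
h[-5/2,-2] = (-17 - (-933/16)) / (-2 - (-5/2)) = 661/8
h[-2,0] = (-3 - (-17)) / (0 - (-2)) = 7
h[0,3] = (-312 - (-3)) / (3 - 0) = -103
h[-4,-5/2,-2] = (661/8 - 2585/8) / (-2 - (-4)) = -481/4
h[-5/2,-2,0] = (7 - 661/8) / (0 - (-5/2)) = -121/4
h[-2,0,3] = (-103 - 7) / (3 - (-2)) = -22
h[-4,-5/2,-2,0] = (-121/4 - (-481/4)) / (0 - (-4)) = 45/2
h[-5/2,-2,0,3] = (-22 - (-121/4)) / (3 - (-5/2)) = 3/2
h[-4,-5/2,-2,0,3] = (3/2 - 45/2) / (3 - (-4)) = -3
h(-3) = -543 + (2585/8)·(1) + (-481/4)·(1)·(-1/2) + (45/2)·(1)·(-1/2)·(-1) + (-3)·(1)·(-1/2)·(-1)·(-3) = -144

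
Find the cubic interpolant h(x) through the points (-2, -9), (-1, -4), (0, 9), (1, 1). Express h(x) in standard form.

h(x) = -(29/6)x^3 - (21/2)x^2 + (22/3)x + 9

Build the Lagrange basis polynomials:
L_0(x) = (x + 1)x(x - 1) / [-6] = -(1/6)x^3 + (1/6)x
L_1(x) = (x + 2)x(x - 1) / [2] = (1/2)x^3 + (1/2)x^2 - x
L_2(x) = (x + 2)(x + 1)(x - 1) / [-2] = -(1/2)x^3 - x^2 + (1/2)x + 1
L_3(x) = (x + 2)(x + 1)x / [6] = (1/6)x^3 + (1/2)x^2 + (1/3)x
h(x) = (-9)·L_0 + (-4)·L_1 + 9·L_2 + 1·L_3
  (-9)·L_0(x) = (3/2)x^3 - (3/2)x
  (-4)·L_1(x) = -2x^3 - 2x^2 + 4x
  9·L_2(x) = -(9/2)x^3 - 9x^2 + (9/2)x + 9
  1·L_3(x) = (1/6)x^3 + (1/2)x^2 + (1/3)x
Adding term by term: -(29/6)x^3 - (21/2)x^2 + (22/3)x + 9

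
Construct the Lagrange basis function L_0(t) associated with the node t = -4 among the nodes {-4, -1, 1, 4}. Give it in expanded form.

L_0(t) = -(1/120)t^3 + (1/30)t^2 + (1/120)t - 1/30

L_0(t) = (t + 1)(t - 1)(t - 4) / [(-3)·(-5)·(-8)]
       = (t^3 - 4t^2 - t + 4) / (-120)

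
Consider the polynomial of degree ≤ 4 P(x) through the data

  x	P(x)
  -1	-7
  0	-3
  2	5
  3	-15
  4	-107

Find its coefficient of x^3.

2

Build the Lagrange basis polynomials:
L_0(x) = x(x - 2)(x - 3)(x - 4) / [60] = (1/60)x^4 - (3/20)x^3 + (13/30)x^2 - (2/5)x
L_1(x) = (x + 1)(x - 2)(x - 3)(x - 4) / [-24] = -(1/24)x^4 + (1/3)x^3 - (17/24)x^2 - (1/12)x + 1
L_2(x) = (x + 1)x(x - 3)(x - 4) / [12] = (1/12)x^4 - (1/2)x^3 + (5/12)x^2 + x
L_3(x) = (x + 1)x(x - 2)(x - 4) / [-12] = -(1/12)x^4 + (5/12)x^3 - (1/6)x^2 - (2/3)x
L_4(x) = (x + 1)x(x - 2)(x - 3) / [40] = (1/40)x^4 - (1/10)x^3 + (1/40)x^2 + (3/20)x
P(x) = (-7)·L_0 + (-3)·L_1 + 5·L_2 + (-15)·L_3 + (-107)·L_4
Only the coefficient of x^3 is needed; take it from each L_i and combine:
(-7)·(-3/20) + (-3)·(1/3) + 5·(-1/2) + (-15)·(5/12) + (-107)·(-1/10) = 2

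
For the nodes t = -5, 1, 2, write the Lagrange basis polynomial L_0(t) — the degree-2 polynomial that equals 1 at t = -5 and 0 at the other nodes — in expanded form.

L_0(t) = (1/42)t^2 - (1/14)t + 1/21

L_0(t) = (t - 1)(t - 2) / [(-6)·(-7)]
       = (t^2 - 3t + 2) / (42)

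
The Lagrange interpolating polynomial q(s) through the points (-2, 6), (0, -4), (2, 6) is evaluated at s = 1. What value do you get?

Evaluate each Lagrange basis at s = 1:
L_0(1) = (1)·(-1)/[(-2)·(-4)] = -1/8
L_1(1) = (3)·(-1)/[(2)·(-2)] = 3/4
L_2(1) = (3)·(1)/[(4)·(2)] = 3/8
Sum: 6·(-1/8) + (-4)·(3/4) + 6·(3/8) = -3/2

-3/2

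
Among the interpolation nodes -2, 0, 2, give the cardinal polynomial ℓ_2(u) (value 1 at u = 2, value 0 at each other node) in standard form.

ℓ_2(u) = (u + 2)u / [(4)·(2)]
       = (u^2 + 2u) / (8)

ℓ_2(u) = (1/8)u^2 + (1/4)u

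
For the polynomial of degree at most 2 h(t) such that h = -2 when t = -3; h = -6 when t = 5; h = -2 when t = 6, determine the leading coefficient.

The leading coefficient equals the top divided difference h[-3,5,6].
h[-3,5] = (-6 - (-2)) / (5 - (-3)) = -1/2
h[5,6] = (-2 - (-6)) / (6 - 5) = 4
h[-3,5,6] = (4 - (-1/2)) / (6 - (-3)) = 1/2

1/2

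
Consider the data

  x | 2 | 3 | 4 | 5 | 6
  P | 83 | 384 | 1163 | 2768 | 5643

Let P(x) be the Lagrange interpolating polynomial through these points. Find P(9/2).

Evaluate each Lagrange basis at x = 9/2:
L_0(9/2) = (3/2)·(1/2)·(-1/2)·(-3/2)/[(-1)·(-2)·(-3)·(-4)] = 3/128
L_1(9/2) = (5/2)·(1/2)·(-1/2)·(-3/2)/[(1)·(-1)·(-2)·(-3)] = -5/32
L_2(9/2) = (5/2)·(3/2)·(-1/2)·(-3/2)/[(2)·(1)·(-1)·(-2)] = 45/64
L_3(9/2) = (5/2)·(3/2)·(1/2)·(-3/2)/[(3)·(2)·(1)·(-1)] = 15/32
L_4(9/2) = (5/2)·(3/2)·(1/2)·(-1/2)/[(4)·(3)·(2)·(1)] = -5/128
Sum: 83·(3/128) + 384·(-5/32) + 1163·(45/64) + 2768·(15/32) + 5643·(-5/128) = 7347/4

7347/4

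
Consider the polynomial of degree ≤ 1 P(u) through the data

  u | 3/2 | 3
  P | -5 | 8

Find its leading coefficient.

26/3

Build the Lagrange basis polynomials:
L_0(u) = (u - 3) / [-3/2] = -(2/3)u + 2
L_1(u) = (u - 3/2) / [3/2] = (2/3)u - 1
P(u) = (-5)·L_0 + 8·L_1
Only the coefficient of u is needed; take it from each L_i and combine:
(-5)·(-2/3) + 8·(2/3) = 26/3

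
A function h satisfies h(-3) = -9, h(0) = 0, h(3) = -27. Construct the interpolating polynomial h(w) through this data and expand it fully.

h(w) = -2w^2 - 3w

Build the Lagrange basis polynomials:
L_0(w) = w(w - 3) / [18] = (1/18)w^2 - (1/6)w
L_1(w) = (w + 3)(w - 3) / [-9] = -(1/9)w^2 + 1
L_2(w) = (w + 3)w / [18] = (1/18)w^2 + (1/6)w
h(w) = (-9)·L_0 + 0·L_1 + (-27)·L_2
  (-9)·L_0(w) = -(1/2)w^2 + (3/2)w
  0·L_1(w) = 0
  (-27)·L_2(w) = -(3/2)w^2 - (9/2)w
Adding term by term: -2w^2 - 3w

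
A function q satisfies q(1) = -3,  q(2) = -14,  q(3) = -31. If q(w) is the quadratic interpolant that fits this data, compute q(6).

-118

Evaluate each Lagrange basis at w = 6:
L_0(6) = (4)·(3)/[(-1)·(-2)] = 6
L_1(6) = (5)·(3)/[(1)·(-1)] = -15
L_2(6) = (5)·(4)/[(2)·(1)] = 10
Sum: (-3)·(6) + (-14)·(-15) + (-31)·(10) = -118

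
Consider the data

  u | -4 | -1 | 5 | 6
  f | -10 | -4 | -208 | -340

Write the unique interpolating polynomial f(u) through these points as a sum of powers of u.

f(u) = -u^3 - 4u^2 + 3u + 2

Build the Lagrange basis polynomials:
L_0(u) = (u + 1)(u - 5)(u - 6) / [-270] = -(1/270)u^3 + (1/27)u^2 - (19/270)u - 1/9
L_1(u) = (u + 4)(u - 5)(u - 6) / [126] = (1/126)u^3 - (1/18)u^2 - (1/9)u + 20/21
L_2(u) = (u + 4)(u + 1)(u - 6) / [-54] = -(1/54)u^3 + (1/54)u^2 + (13/27)u + 4/9
L_3(u) = (u + 4)(u + 1)(u - 5) / [70] = (1/70)u^3 - (3/10)u - 2/7
f(u) = (-10)·L_0 + (-4)·L_1 + (-208)·L_2 + (-340)·L_3
  (-10)·L_0(u) = (1/27)u^3 - (10/27)u^2 + (19/27)u + 10/9
  (-4)·L_1(u) = -(2/63)u^3 + (2/9)u^2 + (4/9)u - 80/21
  (-208)·L_2(u) = (104/27)u^3 - (104/27)u^2 - (2704/27)u - 832/9
  (-340)·L_3(u) = -(34/7)u^3 + 102u + 680/7
Adding term by term: -u^3 - 4u^2 + 3u + 2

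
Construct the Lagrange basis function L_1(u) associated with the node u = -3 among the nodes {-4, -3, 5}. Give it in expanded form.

L_1(u) = -(1/8)u^2 + (1/8)u + 5/2

L_1(u) = (u + 4)(u - 5) / [(1)·(-8)]
       = (u^2 - u - 20) / (-8)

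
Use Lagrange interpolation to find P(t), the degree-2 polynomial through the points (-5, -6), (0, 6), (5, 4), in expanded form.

L_0(t) = t(t - 5) / [50] = (1/50)t^2 - (1/10)t
L_1(t) = (t + 5)(t - 5) / [-25] = -(1/25)t^2 + 1
L_2(t) = (t + 5)t / [50] = (1/50)t^2 + (1/10)t
P(t) = (-6)·L_0 + 6·L_1 + 4·L_2
  (-6)·L_0(t) = -(3/25)t^2 + (3/5)t
  6·L_1(t) = -(6/25)t^2 + 6
  4·L_2(t) = (2/25)t^2 + (2/5)t
Adding term by term: -(7/25)t^2 + t + 6

P(t) = -(7/25)t^2 + t + 6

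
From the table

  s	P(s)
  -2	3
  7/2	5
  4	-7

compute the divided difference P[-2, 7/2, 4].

-134/33

P[-2,7/2] = (5 - 3) / (7/2 - (-2)) = 4/11
P[7/2,4] = (-7 - 5) / (4 - 7/2) = -24
P[-2,7/2,4] = (-24 - 4/11) / (4 - (-2)) = -134/33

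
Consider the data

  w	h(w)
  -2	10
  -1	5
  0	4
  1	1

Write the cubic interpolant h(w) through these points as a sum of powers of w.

Build the Lagrange basis polynomials:
L_0(w) = (w + 1)w(w - 1) / [-6] = -(1/6)w^3 + (1/6)w
L_1(w) = (w + 2)w(w - 1) / [2] = (1/2)w^3 + (1/2)w^2 - w
L_2(w) = (w + 2)(w + 1)(w - 1) / [-2] = -(1/2)w^3 - w^2 + (1/2)w + 1
L_3(w) = (w + 2)(w + 1)w / [6] = (1/6)w^3 + (1/2)w^2 + (1/3)w
h(w) = 10·L_0 + 5·L_1 + 4·L_2 + 1·L_3
  10·L_0(w) = -(5/3)w^3 + (5/3)w
  5·L_1(w) = (5/2)w^3 + (5/2)w^2 - 5w
  4·L_2(w) = -2w^3 - 4w^2 + 2w + 4
  1·L_3(w) = (1/6)w^3 + (1/2)w^2 + (1/3)w
Adding term by term: -w^3 - w^2 - w + 4

h(w) = -w^3 - w^2 - w + 4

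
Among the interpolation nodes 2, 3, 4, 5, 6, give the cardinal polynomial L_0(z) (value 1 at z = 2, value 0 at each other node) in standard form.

L_0(z) = (1/24)z^4 - (3/4)z^3 + (119/24)z^2 - (57/4)z + 15

L_0(z) = (z - 3)(z - 4)(z - 5)(z - 6) / [(-1)·(-2)·(-3)·(-4)]
       = (z^4 - 18z^3 + 119z^2 - 342z + 360) / (24)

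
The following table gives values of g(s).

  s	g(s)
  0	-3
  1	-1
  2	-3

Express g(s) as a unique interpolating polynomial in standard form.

Build the Lagrange basis polynomials:
L_0(s) = (s - 1)(s - 2) / [2] = (1/2)s^2 - (3/2)s + 1
L_1(s) = s(s - 2) / [-1] = -s^2 + 2s
L_2(s) = s(s - 1) / [2] = (1/2)s^2 - (1/2)s
g(s) = (-3)·L_0 + (-1)·L_1 + (-3)·L_2
  (-3)·L_0(s) = -(3/2)s^2 + (9/2)s - 3
  (-1)·L_1(s) = s^2 - 2s
  (-3)·L_2(s) = -(3/2)s^2 + (3/2)s
Adding term by term: -2s^2 + 4s - 3

g(s) = -2s^2 + 4s - 3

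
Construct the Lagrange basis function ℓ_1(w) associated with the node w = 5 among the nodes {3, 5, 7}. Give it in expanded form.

ℓ_1(w) = -(1/4)w^2 + (5/2)w - 21/4

ℓ_1(w) = (w - 3)(w - 7) / [(2)·(-2)]
       = (w^2 - 10w + 21) / (-4)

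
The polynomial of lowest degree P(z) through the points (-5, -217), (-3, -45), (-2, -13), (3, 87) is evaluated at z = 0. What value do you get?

3

Evaluate each Lagrange basis at z = 0:
L_0(0) = (3)·(2)·(-3)/[(-2)·(-3)·(-8)] = 3/8
L_1(0) = (5)·(2)·(-3)/[(2)·(-1)·(-6)] = -5/2
L_2(0) = (5)·(3)·(-3)/[(3)·(1)·(-5)] = 3
L_3(0) = (5)·(3)·(2)/[(8)·(6)·(5)] = 1/8
Sum: (-217)·(3/8) + (-45)·(-5/2) + (-13)·(3) + 87·(1/8) = 3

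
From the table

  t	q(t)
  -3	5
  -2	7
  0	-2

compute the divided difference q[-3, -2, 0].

q[-3,-2] = (7 - 5) / (-2 - (-3)) = 2
q[-2,0] = (-2 - 7) / (0 - (-2)) = -9/2
q[-3,-2,0] = (-9/2 - 2) / (0 - (-3)) = -13/6

-13/6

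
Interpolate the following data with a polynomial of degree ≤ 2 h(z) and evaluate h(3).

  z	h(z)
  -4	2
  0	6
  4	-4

L_0(3) = (3)·(-1)/[(-4)·(-8)] = -3/32
L_1(3) = (7)·(-1)/[(4)·(-4)] = 7/16
L_2(3) = (7)·(3)/[(8)·(4)] = 21/32
Sum: 2·(-3/32) + 6·(7/16) + (-4)·(21/32) = -3/16

-3/16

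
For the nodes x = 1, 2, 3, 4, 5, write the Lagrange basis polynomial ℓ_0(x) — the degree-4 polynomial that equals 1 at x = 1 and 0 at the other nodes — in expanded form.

ℓ_0(x) = (1/24)x^4 - (7/12)x^3 + (71/24)x^2 - (77/12)x + 5

ℓ_0(x) = (x - 2)(x - 3)(x - 4)(x - 5) / [(-1)·(-2)·(-3)·(-4)]
       = (x^4 - 14x^3 + 71x^2 - 154x + 120) / (24)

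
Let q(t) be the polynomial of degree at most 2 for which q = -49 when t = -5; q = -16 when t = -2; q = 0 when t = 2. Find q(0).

-4

Using Newton's divided-difference form:
q[-5,-2] = (-16 - (-49)) / (-2 - (-5)) = 11
q[-2,2] = (0 - (-16)) / (2 - (-2)) = 4
q[-5,-2,2] = (4 - 11) / (2 - (-5)) = -1
q(0) = -49 + 11·(5) + (-1)·(5)·(2) = -4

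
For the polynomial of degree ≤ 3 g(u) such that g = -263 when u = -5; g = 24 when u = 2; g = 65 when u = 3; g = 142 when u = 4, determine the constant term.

2

Build the Lagrange basis polynomials:
L_0(u) = (u - 2)(u - 3)(u - 4) / [-504] = -(1/504)u^3 + (1/56)u^2 - (13/252)u + 1/21
L_1(u) = (u + 5)(u - 3)(u - 4) / [14] = (1/14)u^3 - (1/7)u^2 - (23/14)u + 30/7
L_2(u) = (u + 5)(u - 2)(u - 4) / [-8] = -(1/8)u^3 + (1/8)u^2 + (11/4)u - 5
L_3(u) = (u + 5)(u - 2)(u - 3) / [18] = (1/18)u^3 - (19/18)u + 5/3
g(u) = (-263)·L_0 + 24·L_1 + 65·L_2 + 142·L_3
Only the constant term is needed; take it from each L_i and combine:
(-263)·(1/21) + 24·(30/7) + 65·(-5) + 142·(5/3) = 2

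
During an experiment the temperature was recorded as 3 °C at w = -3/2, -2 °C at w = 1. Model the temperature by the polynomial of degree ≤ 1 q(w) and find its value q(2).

L_0(2) = (1)/[(-5/2)] = -2/5
L_1(2) = (7/2)/[(5/2)] = 7/5
Sum: 3·(-2/5) + (-2)·(7/5) = -4

-4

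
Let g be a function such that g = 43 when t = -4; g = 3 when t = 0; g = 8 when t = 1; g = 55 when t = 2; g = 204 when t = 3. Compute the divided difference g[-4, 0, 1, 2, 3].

g[-4,0] = (3 - 43) / (0 - (-4)) = -10
g[0,1] = (8 - 3) / (1 - 0) = 5
g[1,2] = (55 - 8) / (2 - 1) = 47
g[2,3] = (204 - 55) / (3 - 2) = 149
g[-4,0,1] = (5 - (-10)) / (1 - (-4)) = 3
g[0,1,2] = (47 - 5) / (2 - 0) = 21
g[1,2,3] = (149 - 47) / (3 - 1) = 51
g[-4,0,1,2] = (21 - 3) / (2 - (-4)) = 3
g[0,1,2,3] = (51 - 21) / (3 - 0) = 10
g[-4,0,1,2,3] = (10 - 3) / (3 - (-4)) = 1

1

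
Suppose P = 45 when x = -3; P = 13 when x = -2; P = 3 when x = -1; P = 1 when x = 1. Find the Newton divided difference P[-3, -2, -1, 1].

-2

P[-3,-2] = (13 - 45) / (-2 - (-3)) = -32
P[-2,-1] = (3 - 13) / (-1 - (-2)) = -10
P[-1,1] = (1 - 3) / (1 - (-1)) = -1
P[-3,-2,-1] = (-10 - (-32)) / (-1 - (-3)) = 11
P[-2,-1,1] = (-1 - (-10)) / (1 - (-2)) = 3
P[-3,-2,-1,1] = (3 - 11) / (1 - (-3)) = -2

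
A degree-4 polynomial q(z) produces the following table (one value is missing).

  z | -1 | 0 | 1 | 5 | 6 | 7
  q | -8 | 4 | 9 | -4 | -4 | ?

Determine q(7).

14/5

The 5 known values determine q uniquely (degree ≤ 4).
Evaluate each Lagrange basis at z = 7:
L_0(7) = (7)·(6)·(2)·(1)/[(-1)·(-2)·(-6)·(-7)] = 1
L_1(7) = (8)·(6)·(2)·(1)/[(1)·(-1)·(-5)·(-6)] = -16/5
L_2(7) = (8)·(7)·(2)·(1)/[(2)·(1)·(-4)·(-5)] = 14/5
L_3(7) = (8)·(7)·(6)·(1)/[(6)·(5)·(4)·(-1)] = -14/5
L_4(7) = (8)·(7)·(6)·(2)/[(7)·(6)·(5)·(1)] = 16/5
Sum: (-8)·(1) + 4·(-16/5) + 9·(14/5) + (-4)·(-14/5) + (-4)·(16/5) = 14/5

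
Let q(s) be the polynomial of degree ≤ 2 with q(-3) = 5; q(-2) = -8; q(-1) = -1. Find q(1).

L_0(1) = (3)·(2)/[(-1)·(-2)] = 3
L_1(1) = (4)·(2)/[(1)·(-1)] = -8
L_2(1) = (4)·(3)/[(2)·(1)] = 6
Sum: 5·(3) + (-8)·(-8) + (-1)·(6) = 73

73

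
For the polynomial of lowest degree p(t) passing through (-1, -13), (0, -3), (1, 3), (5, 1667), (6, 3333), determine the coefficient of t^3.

Build the Lagrange basis polynomials:
L_0(t) = t(t - 1)(t - 5)(t - 6) / [84] = (1/84)t^4 - (1/7)t^3 + (41/84)t^2 - (5/14)t
L_1(t) = (t + 1)(t - 1)(t - 5)(t - 6) / [-30] = -(1/30)t^4 + (11/30)t^3 - (29/30)t^2 - (11/30)t + 1
L_2(t) = (t + 1)t(t - 5)(t - 6) / [40] = (1/40)t^4 - (1/4)t^3 + (19/40)t^2 + (3/4)t
L_3(t) = (t + 1)t(t - 1)(t - 6) / [-120] = -(1/120)t^4 + (1/20)t^3 + (1/120)t^2 - (1/20)t
L_4(t) = (t + 1)t(t - 1)(t - 5) / [210] = (1/210)t^4 - (1/42)t^3 - (1/210)t^2 + (1/42)t
p(t) = (-13)·L_0 + (-3)·L_1 + 3·L_2 + 1667·L_3 + 3333·L_4
Only the coefficient of t^3 is needed; take it from each L_i and combine:
(-13)·(-1/7) + (-3)·(11/30) + 3·(-1/4) + 1667·(1/20) + 3333·(-1/42) = 4

4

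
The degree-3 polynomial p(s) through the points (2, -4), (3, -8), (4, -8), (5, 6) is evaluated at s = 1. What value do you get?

Using Newton's divided-difference form:
p[2,3] = (-8 - (-4)) / (3 - 2) = -4
p[3,4] = (-8 - (-8)) / (4 - 3) = 0
p[4,5] = (6 - (-8)) / (5 - 4) = 14
p[2,3,4] = (0 - (-4)) / (4 - 2) = 2
p[3,4,5] = (14 - 0) / (5 - 3) = 7
p[2,3,4,5] = (7 - 2) / (5 - 2) = 5/3
p(1) = -4 + (-4)·(-1) + 2·(-1)·(-2) + (5/3)·(-1)·(-2)·(-3) = -6

-6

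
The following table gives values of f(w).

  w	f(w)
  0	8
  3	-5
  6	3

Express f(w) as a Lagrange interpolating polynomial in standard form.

L_0(w) = (w - 3)(w - 6) / [18] = (1/18)w^2 - (1/2)w + 1
L_1(w) = w(w - 6) / [-9] = -(1/9)w^2 + (2/3)w
L_2(w) = w(w - 3) / [18] = (1/18)w^2 - (1/6)w
f(w) = 8·L_0 + (-5)·L_1 + 3·L_2
  8·L_0(w) = (4/9)w^2 - 4w + 8
  (-5)·L_1(w) = (5/9)w^2 - (10/3)w
  3·L_2(w) = (1/6)w^2 - (1/2)w
Adding term by term: (7/6)w^2 - (47/6)w + 8

f(w) = (7/6)w^2 - (47/6)w + 8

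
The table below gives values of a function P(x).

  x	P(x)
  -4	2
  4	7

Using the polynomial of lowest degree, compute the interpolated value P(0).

L_0(0) = (-4)/[(-8)] = 1/2
L_1(0) = (4)/[(8)] = 1/2
Sum: 2·(1/2) + 7·(1/2) = 9/2

9/2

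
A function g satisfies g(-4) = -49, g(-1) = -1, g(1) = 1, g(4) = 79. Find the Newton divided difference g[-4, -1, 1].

g[-4,-1] = (-1 - (-49)) / (-1 - (-4)) = 16
g[-1,1] = (1 - (-1)) / (1 - (-1)) = 1
g[-4,-1,1] = (1 - 16) / (1 - (-4)) = -3

-3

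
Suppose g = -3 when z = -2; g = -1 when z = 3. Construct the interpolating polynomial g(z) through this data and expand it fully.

g(z) = (2/5)z - 11/5

Build the Lagrange basis polynomials:
L_0(z) = (z - 3) / [-5] = -(1/5)z + 3/5
L_1(z) = (z + 2) / [5] = (1/5)z + 2/5
g(z) = (-3)·L_0 + (-1)·L_1
  (-3)·L_0(z) = (3/5)z - 9/5
  (-1)·L_1(z) = -(1/5)z - 2/5
Adding term by term: (2/5)z - 11/5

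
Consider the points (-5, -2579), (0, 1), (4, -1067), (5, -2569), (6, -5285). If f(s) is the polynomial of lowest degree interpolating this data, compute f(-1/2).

-1/2

Evaluate each Lagrange basis at s = -1/2:
L_0(-1/2) = (-1/2)·(-9/2)·(-11/2)·(-13/2)/[(-5)·(-9)·(-10)·(-11)] = 13/800
L_1(-1/2) = (9/2)·(-9/2)·(-11/2)·(-13/2)/[(5)·(-4)·(-5)·(-6)] = 3861/3200
L_2(-1/2) = (9/2)·(-1/2)·(-11/2)·(-13/2)/[(9)·(4)·(-1)·(-2)] = -143/128
L_3(-1/2) = (9/2)·(-1/2)·(-9/2)·(-13/2)/[(10)·(5)·(1)·(-1)] = 1053/800
L_4(-1/2) = (9/2)·(-1/2)·(-9/2)·(-11/2)/[(11)·(6)·(2)·(1)] = -27/64
Sum: (-2579)·(13/800) + 1·(3861/3200) + (-1067)·(-143/128) + (-2569)·(1053/800) + (-5285)·(-27/64) = -1/2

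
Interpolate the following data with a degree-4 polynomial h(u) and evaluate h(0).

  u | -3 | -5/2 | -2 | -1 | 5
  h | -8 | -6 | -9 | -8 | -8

Evaluate each Lagrange basis at u = 0:
L_0(0) = (5/2)·(2)·(1)·(-5)/[(-1/2)·(-1)·(-2)·(-8)] = -25/8
L_1(0) = (3)·(2)·(1)·(-5)/[(1/2)·(-1/2)·(-3/2)·(-15/2)] = 32/3
L_2(0) = (3)·(5/2)·(1)·(-5)/[(1)·(1/2)·(-1)·(-7)] = -75/7
L_3(0) = (3)·(5/2)·(2)·(-5)/[(2)·(3/2)·(1)·(-6)] = 25/6
L_4(0) = (3)·(5/2)·(2)·(1)/[(8)·(15/2)·(7)·(6)] = 1/168
Sum: (-8)·(-25/8) + (-6)·(32/3) + (-9)·(-75/7) + (-8)·(25/6) + (-8)·(1/168) = 505/21

505/21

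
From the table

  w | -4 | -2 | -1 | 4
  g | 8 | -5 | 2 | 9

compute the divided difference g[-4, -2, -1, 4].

g[-4,-2] = (-5 - 8) / (-2 - (-4)) = -13/2
g[-2,-1] = (2 - (-5)) / (-1 - (-2)) = 7
g[-1,4] = (9 - 2) / (4 - (-1)) = 7/5
g[-4,-2,-1] = (7 - (-13/2)) / (-1 - (-4)) = 9/2
g[-2,-1,4] = (7/5 - 7) / (4 - (-2)) = -14/15
g[-4,-2,-1,4] = (-14/15 - 9/2) / (4 - (-4)) = -163/240

-163/240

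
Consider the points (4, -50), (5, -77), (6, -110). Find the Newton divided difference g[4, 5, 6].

g[4,5] = (-77 - (-50)) / (5 - 4) = -27
g[5,6] = (-110 - (-77)) / (6 - 5) = -33
g[4,5,6] = (-33 - (-27)) / (6 - 4) = -3

-3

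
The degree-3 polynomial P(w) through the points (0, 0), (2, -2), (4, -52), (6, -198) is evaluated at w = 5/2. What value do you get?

L_0(5/2) = (1/2)·(-3/2)·(-7/2)/[(-2)·(-4)·(-6)] = -7/128
L_1(5/2) = (5/2)·(-3/2)·(-7/2)/[(2)·(-2)·(-4)] = 105/128
L_2(5/2) = (5/2)·(1/2)·(-7/2)/[(4)·(2)·(-2)] = 35/128
L_3(5/2) = (5/2)·(1/2)·(-3/2)/[(6)·(4)·(2)] = -5/128
Sum: 0 + (-2)·(105/128) + (-52)·(35/128) + (-198)·(-5/128) = -65/8

-65/8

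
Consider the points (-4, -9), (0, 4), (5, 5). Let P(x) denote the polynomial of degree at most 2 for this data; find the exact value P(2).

L_0(2) = (2)·(-3)/[(-4)·(-9)] = -1/6
L_1(2) = (6)·(-3)/[(4)·(-5)] = 9/10
L_2(2) = (6)·(2)/[(9)·(5)] = 4/15
Sum: (-9)·(-1/6) + 4·(9/10) + 5·(4/15) = 193/30

193/30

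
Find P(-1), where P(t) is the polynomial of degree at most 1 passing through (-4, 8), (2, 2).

5

L_0(-1) = (-3)/[(-6)] = 1/2
L_1(-1) = (3)/[(6)] = 1/2
Sum: 8·(1/2) + 2·(1/2) = 5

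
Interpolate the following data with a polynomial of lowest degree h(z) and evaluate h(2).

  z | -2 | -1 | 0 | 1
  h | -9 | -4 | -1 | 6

23

L_0(2) = (3)·(2)·(1)/[(-1)·(-2)·(-3)] = -1
L_1(2) = (4)·(2)·(1)/[(1)·(-1)·(-2)] = 4
L_2(2) = (4)·(3)·(1)/[(2)·(1)·(-1)] = -6
L_3(2) = (4)·(3)·(2)/[(3)·(2)·(1)] = 4
Sum: (-9)·(-1) + (-4)·(4) + (-1)·(-6) + 6·(4) = 23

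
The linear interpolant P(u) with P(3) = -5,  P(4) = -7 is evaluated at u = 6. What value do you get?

-11

L_0(6) = (2)/[(-1)] = -2
L_1(6) = (3)/[(1)] = 3
Sum: (-5)·(-2) + (-7)·(3) = -11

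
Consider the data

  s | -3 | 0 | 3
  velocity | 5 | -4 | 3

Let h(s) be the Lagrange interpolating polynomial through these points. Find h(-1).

Evaluate each Lagrange basis at s = -1:
L_0(-1) = (-1)·(-4)/[(-3)·(-6)] = 2/9
L_1(-1) = (2)·(-4)/[(3)·(-3)] = 8/9
L_2(-1) = (2)·(-1)/[(6)·(3)] = -1/9
Sum: 5·(2/9) + (-4)·(8/9) + 3·(-1/9) = -25/9

-25/9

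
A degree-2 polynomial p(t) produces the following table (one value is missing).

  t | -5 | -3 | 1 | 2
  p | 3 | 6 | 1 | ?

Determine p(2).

The 3 known values determine p uniquely (degree ≤ 2).
Evaluate each Lagrange basis at t = 2:
L_0(2) = (5)·(1)/[(-2)·(-6)] = 5/12
L_1(2) = (7)·(1)/[(2)·(-4)] = -7/8
L_2(2) = (7)·(5)/[(6)·(4)] = 35/24
Sum: 3·(5/12) + 6·(-7/8) + 1·(35/24) = -61/24

-61/24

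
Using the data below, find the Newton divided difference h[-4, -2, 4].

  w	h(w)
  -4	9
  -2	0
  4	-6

7/16

h[-4,-2] = (0 - 9) / (-2 - (-4)) = -9/2
h[-2,4] = (-6 - 0) / (4 - (-2)) = -1
h[-4,-2,4] = (-1 - (-9/2)) / (4 - (-4)) = 7/16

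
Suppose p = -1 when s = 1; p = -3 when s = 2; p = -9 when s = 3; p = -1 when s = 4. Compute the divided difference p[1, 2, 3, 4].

p[1,2] = (-3 - (-1)) / (2 - 1) = -2
p[2,3] = (-9 - (-3)) / (3 - 2) = -6
p[3,4] = (-1 - (-9)) / (4 - 3) = 8
p[1,2,3] = (-6 - (-2)) / (3 - 1) = -2
p[2,3,4] = (8 - (-6)) / (4 - 2) = 7
p[1,2,3,4] = (7 - (-2)) / (4 - 1) = 3

3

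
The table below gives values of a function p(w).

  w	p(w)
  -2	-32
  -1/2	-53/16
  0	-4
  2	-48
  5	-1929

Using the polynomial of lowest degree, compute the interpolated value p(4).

Evaluate each Lagrange basis at w = 4:
L_0(4) = (9/2)·(4)·(2)·(-1)/[(-3/2)·(-2)·(-4)·(-7)] = -3/7
L_1(4) = (6)·(4)·(2)·(-1)/[(3/2)·(-1/2)·(-5/2)·(-11/2)] = 256/55
L_2(4) = (6)·(9/2)·(2)·(-1)/[(2)·(1/2)·(-2)·(-5)] = -27/5
L_3(4) = (6)·(9/2)·(4)·(-1)/[(4)·(5/2)·(2)·(-3)] = 9/5
L_4(4) = (6)·(9/2)·(4)·(2)/[(7)·(11/2)·(5)·(3)] = 144/385
Sum: (-32)·(-3/7) + (-53/16)·(256/55) + (-4)·(-27/5) + (-48)·(9/5) + (-1929)·(144/385) = -788

-788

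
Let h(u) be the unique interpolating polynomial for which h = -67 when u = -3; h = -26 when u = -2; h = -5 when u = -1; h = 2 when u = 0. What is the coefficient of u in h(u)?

Build the Lagrange basis polynomials:
L_0(u) = (u + 2)(u + 1)u / [-6] = -(1/6)u^3 - (1/2)u^2 - (1/3)u
L_1(u) = (u + 3)(u + 1)u / [2] = (1/2)u^3 + 2u^2 + (3/2)u
L_2(u) = (u + 3)(u + 2)u / [-2] = -(1/2)u^3 - (5/2)u^2 - 3u
L_3(u) = (u + 3)(u + 2)(u + 1) / [6] = (1/6)u^3 + u^2 + (11/6)u + 1
h(u) = (-67)·L_0 + (-26)·L_1 + (-5)·L_2 + 2·L_3
Only the coefficient of u is needed; take it from each L_i and combine:
(-67)·(-1/3) + (-26)·(3/2) + (-5)·(-3) + 2·(11/6) = 2

2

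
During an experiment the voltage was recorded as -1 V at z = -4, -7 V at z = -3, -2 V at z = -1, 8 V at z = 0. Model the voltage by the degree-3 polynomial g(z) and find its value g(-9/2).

139/32

Evaluate each Lagrange basis at z = -9/2:
L_0(-9/2) = (-3/2)·(-7/2)·(-9/2)/[(-1)·(-3)·(-4)] = 63/32
L_1(-9/2) = (-1/2)·(-7/2)·(-9/2)/[(1)·(-2)·(-3)] = -21/16
L_2(-9/2) = (-1/2)·(-3/2)·(-9/2)/[(3)·(2)·(-1)] = 9/16
L_3(-9/2) = (-1/2)·(-3/2)·(-7/2)/[(4)·(3)·(1)] = -7/32
Sum: (-1)·(63/32) + (-7)·(-21/16) + (-2)·(9/16) + 8·(-7/32) = 139/32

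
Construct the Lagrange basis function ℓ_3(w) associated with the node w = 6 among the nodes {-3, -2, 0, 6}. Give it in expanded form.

ℓ_3(w) = (w + 3)(w + 2)w / [(9)·(8)·(6)]
       = (w^3 + 5w^2 + 6w) / (432)

ℓ_3(w) = (1/432)w^3 + (5/432)w^2 + (1/72)w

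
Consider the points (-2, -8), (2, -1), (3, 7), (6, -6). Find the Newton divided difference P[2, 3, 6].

P[2,3] = (7 - (-1)) / (3 - 2) = 8
P[3,6] = (-6 - 7) / (6 - 3) = -13/3
P[2,3,6] = (-13/3 - 8) / (6 - 2) = -37/12

-37/12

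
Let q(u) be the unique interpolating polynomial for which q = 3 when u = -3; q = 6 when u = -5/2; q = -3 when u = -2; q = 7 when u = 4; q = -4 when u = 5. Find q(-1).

-13457/364

Evaluate each Lagrange basis at u = -1:
L_0(-1) = (3/2)·(1)·(-5)·(-6)/[(-1/2)·(-1)·(-7)·(-8)] = 45/28
L_1(-1) = (2)·(1)·(-5)·(-6)/[(1/2)·(-1/2)·(-13/2)·(-15/2)] = -64/13
L_2(-1) = (2)·(3/2)·(-5)·(-6)/[(1)·(1/2)·(-6)·(-7)] = 30/7
L_3(-1) = (2)·(3/2)·(1)·(-6)/[(7)·(13/2)·(6)·(-1)] = 6/91
L_4(-1) = (2)·(3/2)·(1)·(-5)/[(8)·(15/2)·(7)·(1)] = -1/28
Sum: 3·(45/28) + 6·(-64/13) + (-3)·(30/7) + 7·(6/91) + (-4)·(-1/28) = -13457/364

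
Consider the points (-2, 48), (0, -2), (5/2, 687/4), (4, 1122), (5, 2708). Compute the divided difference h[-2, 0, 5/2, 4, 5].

4

h[-2,0] = (-2 - 48) / (0 - (-2)) = -25
h[0,5/2] = (687/4 - (-2)) / (5/2 - 0) = 139/2
h[5/2,4] = (1122 - 687/4) / (4 - 5/2) = 1267/2
h[4,5] = (2708 - 1122) / (5 - 4) = 1586
h[-2,0,5/2] = (139/2 - (-25)) / (5/2 - (-2)) = 21
h[0,5/2,4] = (1267/2 - 139/2) / (4 - 0) = 141
h[5/2,4,5] = (1586 - 1267/2) / (5 - 5/2) = 381
h[-2,0,5/2,4] = (141 - 21) / (4 - (-2)) = 20
h[0,5/2,4,5] = (381 - 141) / (5 - 0) = 48
h[-2,0,5/2,4,5] = (48 - 20) / (5 - (-2)) = 4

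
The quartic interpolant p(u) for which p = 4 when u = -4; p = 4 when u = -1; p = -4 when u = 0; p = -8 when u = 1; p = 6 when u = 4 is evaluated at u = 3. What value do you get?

-9/10

Using Newton's divided-difference form:
p[-4,-1] = (4 - 4) / (-1 - (-4)) = 0
p[-1,0] = (-4 - 4) / (0 - (-1)) = -8
p[0,1] = (-8 - (-4)) / (1 - 0) = -4
p[1,4] = (6 - (-8)) / (4 - 1) = 14/3
p[-4,-1,0] = (-8 - 0) / (0 - (-4)) = -2
p[-1,0,1] = (-4 - (-8)) / (1 - (-1)) = 2
p[0,1,4] = (14/3 - (-4)) / (4 - 0) = 13/6
p[-4,-1,0,1] = (2 - (-2)) / (1 - (-4)) = 4/5
p[-1,0,1,4] = (13/6 - 2) / (4 - (-1)) = 1/30
p[-4,-1,0,1,4] = (1/30 - 4/5) / (4 - (-4)) = -23/240
p(3) = 4 + 0·(7) + (-2)·(7)·(4) + (4/5)·(7)·(4)·(3) + (-23/240)·(7)·(4)·(3)·(2) = -9/10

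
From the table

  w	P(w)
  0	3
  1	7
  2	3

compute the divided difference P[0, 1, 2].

-4

P[0,1] = (7 - 3) / (1 - 0) = 4
P[1,2] = (3 - 7) / (2 - 1) = -4
P[0,1,2] = (-4 - 4) / (2 - 0) = -4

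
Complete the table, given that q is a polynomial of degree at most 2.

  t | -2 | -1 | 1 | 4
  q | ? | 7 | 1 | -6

52/5

The 3 known values determine q uniquely (degree ≤ 2).
Evaluate each Lagrange basis at t = -2:
L_0(-2) = (-3)·(-6)/[(-2)·(-5)] = 9/5
L_1(-2) = (-1)·(-6)/[(2)·(-3)] = -1
L_2(-2) = (-1)·(-3)/[(5)·(3)] = 1/5
Sum: 7·(9/5) + 1·(-1) + (-6)·(1/5) = 52/5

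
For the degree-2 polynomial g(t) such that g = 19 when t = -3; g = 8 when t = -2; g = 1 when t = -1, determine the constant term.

-2

L_0(t) = (t + 2)(t + 1) / [2] = (1/2)t^2 + (3/2)t + 1
L_1(t) = (t + 3)(t + 1) / [-1] = -t^2 - 4t - 3
L_2(t) = (t + 3)(t + 2) / [2] = (1/2)t^2 + (5/2)t + 3
g(t) = 19·L_0 + 8·L_1 + 1·L_2
Only the constant term is needed; take it from each L_i and combine:
19·(1) + 8·(-3) + 1·(3) = -2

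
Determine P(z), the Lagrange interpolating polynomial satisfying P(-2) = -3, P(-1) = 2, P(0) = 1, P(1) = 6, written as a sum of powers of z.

L_0(z) = (z + 1)z(z - 1) / [-6] = -(1/6)z^3 + (1/6)z
L_1(z) = (z + 2)z(z - 1) / [2] = (1/2)z^3 + (1/2)z^2 - z
L_2(z) = (z + 2)(z + 1)(z - 1) / [-2] = -(1/2)z^3 - z^2 + (1/2)z + 1
L_3(z) = (z + 2)(z + 1)z / [6] = (1/6)z^3 + (1/2)z^2 + (1/3)z
P(z) = (-3)·L_0 + 2·L_1 + 1·L_2 + 6·L_3
  (-3)·L_0(z) = (1/2)z^3 - (1/2)z
  2·L_1(z) = z^3 + z^2 - 2z
  1·L_2(z) = -(1/2)z^3 - z^2 + (1/2)z + 1
  6·L_3(z) = z^3 + 3z^2 + 2z
Adding term by term: 2z^3 + 3z^2 + 1

P(z) = 2z^3 + 3z^2 + 1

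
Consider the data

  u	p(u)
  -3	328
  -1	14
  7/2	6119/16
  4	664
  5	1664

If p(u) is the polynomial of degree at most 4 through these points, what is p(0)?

Evaluate each Lagrange basis at u = 0:
L_0(0) = (1)·(-7/2)·(-4)·(-5)/[(-2)·(-13/2)·(-7)·(-8)] = -5/52
L_1(0) = (3)·(-7/2)·(-4)·(-5)/[(2)·(-9/2)·(-5)·(-6)] = 7/9
L_2(0) = (3)·(1)·(-4)·(-5)/[(13/2)·(9/2)·(-1/2)·(-3/2)] = 320/117
L_3(0) = (3)·(1)·(-7/2)·(-5)/[(7)·(5)·(1/2)·(-1)] = -3
L_4(0) = (3)·(1)·(-7/2)·(-4)/[(8)·(6)·(3/2)·(1)] = 7/12
Sum: 328·(-5/52) + 14·(7/9) + 6119/16·(320/117) + 664·(-3) + 1664·(7/12) = 4

4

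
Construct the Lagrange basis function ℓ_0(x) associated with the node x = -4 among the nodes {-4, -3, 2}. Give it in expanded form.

ℓ_0(x) = (1/6)x^2 + (1/6)x - 1

ℓ_0(x) = (x + 3)(x - 2) / [(-1)·(-6)]
       = (x^2 + x - 6) / (6)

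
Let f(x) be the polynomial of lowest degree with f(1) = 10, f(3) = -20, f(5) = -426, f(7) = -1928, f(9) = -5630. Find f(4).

L_0(4) = (1)·(-1)·(-3)·(-5)/[(-2)·(-4)·(-6)·(-8)] = -5/128
L_1(4) = (3)·(-1)·(-3)·(-5)/[(2)·(-2)·(-4)·(-6)] = 15/32
L_2(4) = (3)·(1)·(-3)·(-5)/[(4)·(2)·(-2)·(-4)] = 45/64
L_3(4) = (3)·(1)·(-1)·(-5)/[(6)·(4)·(2)·(-2)] = -5/32
L_4(4) = (3)·(1)·(-1)·(-3)/[(8)·(6)·(4)·(2)] = 3/128
Sum: 10·(-5/128) + (-20)·(15/32) + (-426)·(45/64) + (-1928)·(-5/32) + (-5630)·(3/128) = -140

-140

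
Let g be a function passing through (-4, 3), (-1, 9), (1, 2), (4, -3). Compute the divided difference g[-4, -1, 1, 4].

11/60

g[-4,-1] = (9 - 3) / (-1 - (-4)) = 2
g[-1,1] = (2 - 9) / (1 - (-1)) = -7/2
g[1,4] = (-3 - 2) / (4 - 1) = -5/3
g[-4,-1,1] = (-7/2 - 2) / (1 - (-4)) = -11/10
g[-1,1,4] = (-5/3 - (-7/2)) / (4 - (-1)) = 11/30
g[-4,-1,1,4] = (11/30 - (-11/10)) / (4 - (-4)) = 11/60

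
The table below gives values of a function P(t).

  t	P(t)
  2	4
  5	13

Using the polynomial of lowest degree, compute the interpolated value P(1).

Evaluate each Lagrange basis at t = 1:
L_0(1) = (-4)/[(-3)] = 4/3
L_1(1) = (-1)/[(3)] = -1/3
Sum: 4·(4/3) + 13·(-1/3) = 1

1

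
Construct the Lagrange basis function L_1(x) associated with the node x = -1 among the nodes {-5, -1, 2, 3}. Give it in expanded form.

L_1(x) = (x + 5)(x - 2)(x - 3) / [(4)·(-3)·(-4)]
       = (x^3 - 19x + 30) / (48)

L_1(x) = (1/48)x^3 - (19/48)x + 5/8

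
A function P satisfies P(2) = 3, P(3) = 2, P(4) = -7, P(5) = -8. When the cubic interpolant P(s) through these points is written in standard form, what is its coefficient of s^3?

The leading coefficient equals the top divided difference P[2,3,4,5].
P[2,3] = (2 - 3) / (3 - 2) = -1
P[3,4] = (-7 - 2) / (4 - 3) = -9
P[4,5] = (-8 - (-7)) / (5 - 4) = -1
P[2,3,4] = (-9 - (-1)) / (4 - 2) = -4
P[3,4,5] = (-1 - (-9)) / (5 - 3) = 4
P[2,3,4,5] = (4 - (-4)) / (5 - 2) = 8/3

8/3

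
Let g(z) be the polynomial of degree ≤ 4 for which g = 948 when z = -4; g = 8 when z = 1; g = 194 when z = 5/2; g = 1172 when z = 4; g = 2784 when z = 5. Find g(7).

10364

Using Newton's divided-difference form:
g[-4,1] = (8 - 948) / (1 - (-4)) = -188
g[1,5/2] = (194 - 8) / (5/2 - 1) = 124
g[5/2,4] = (1172 - 194) / (4 - 5/2) = 652
g[4,5] = (2784 - 1172) / (5 - 4) = 1612
g[-4,1,5/2] = (124 - (-188)) / (5/2 - (-4)) = 48
g[1,5/2,4] = (652 - 124) / (4 - 1) = 176
g[5/2,4,5] = (1612 - 652) / (5 - 5/2) = 384
g[-4,1,5/2,4] = (176 - 48) / (4 - (-4)) = 16
g[1,5/2,4,5] = (384 - 176) / (5 - 1) = 52
g[-4,1,5/2,4,5] = (52 - 16) / (5 - (-4)) = 4
g(7) = 948 + (-188)·(11) + 48·(11)·(6) + 16·(11)·(6)·(9/2) + 4·(11)·(6)·(9/2)·(3) = 10364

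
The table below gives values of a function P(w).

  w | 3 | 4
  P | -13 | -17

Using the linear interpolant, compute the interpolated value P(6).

L_0(6) = (2)/[(-1)] = -2
L_1(6) = (3)/[(1)] = 3
Sum: (-13)·(-2) + (-17)·(3) = -25

-25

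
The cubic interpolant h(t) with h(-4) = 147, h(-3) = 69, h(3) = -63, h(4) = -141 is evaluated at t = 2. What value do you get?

Using Newton's divided-difference form:
h[-4,-3] = (69 - 147) / (-3 - (-4)) = -78
h[-3,3] = (-63 - 69) / (3 - (-3)) = -22
h[3,4] = (-141 - (-63)) / (4 - 3) = -78
h[-4,-3,3] = (-22 - (-78)) / (3 - (-4)) = 8
h[-3,3,4] = (-78 - (-22)) / (4 - (-3)) = -8
h[-4,-3,3,4] = (-8 - 8) / (4 - (-4)) = -2
h(2) = 147 + (-78)·(6) + 8·(6)·(5) + (-2)·(6)·(5)·(-1) = -21

-21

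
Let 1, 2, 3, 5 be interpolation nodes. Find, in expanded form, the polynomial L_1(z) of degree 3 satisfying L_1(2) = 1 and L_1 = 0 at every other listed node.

L_1(z) = (z - 1)(z - 3)(z - 5) / [(1)·(-1)·(-3)]
       = (z^3 - 9z^2 + 23z - 15) / (3)

L_1(z) = (1/3)z^3 - 3z^2 + (23/3)z - 5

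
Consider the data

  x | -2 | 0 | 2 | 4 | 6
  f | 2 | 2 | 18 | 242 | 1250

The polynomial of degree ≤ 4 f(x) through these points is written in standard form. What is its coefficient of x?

Build the Lagrange basis polynomials:
L_0(x) = x(x - 2)(x - 4)(x - 6) / [384] = (1/384)x^4 - (1/32)x^3 + (11/96)x^2 - (1/8)x
L_1(x) = (x + 2)(x - 2)(x - 4)(x - 6) / [-96] = -(1/96)x^4 + (5/48)x^3 - (5/24)x^2 - (5/12)x + 1
L_2(x) = (x + 2)x(x - 4)(x - 6) / [64] = (1/64)x^4 - (1/8)x^3 + (1/16)x^2 + (3/4)x
L_3(x) = (x + 2)x(x - 2)(x - 6) / [-96] = -(1/96)x^4 + (1/16)x^3 + (1/24)x^2 - (1/4)x
L_4(x) = (x + 2)x(x - 2)(x - 4) / [384] = (1/384)x^4 - (1/96)x^3 - (1/96)x^2 + (1/24)x
f(x) = 2·L_0 + 2·L_1 + 18·L_2 + 242·L_3 + 1250·L_4
Only the coefficient of x is needed; take it from each L_i and combine:
2·(-1/8) + 2·(-5/12) + 18·(3/4) + 242·(-1/4) + 1250·(1/24) = 4

4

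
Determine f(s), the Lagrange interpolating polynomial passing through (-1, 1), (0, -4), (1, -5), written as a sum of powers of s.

Build the Lagrange basis polynomials:
L_0(s) = s(s - 1) / [2] = (1/2)s^2 - (1/2)s
L_1(s) = (s + 1)(s - 1) / [-1] = -s^2 + 1
L_2(s) = (s + 1)s / [2] = (1/2)s^2 + (1/2)s
f(s) = 1·L_0 + (-4)·L_1 + (-5)·L_2
  1·L_0(s) = (1/2)s^2 - (1/2)s
  (-4)·L_1(s) = 4s^2 - 4
  (-5)·L_2(s) = -(5/2)s^2 - (5/2)s
Adding term by term: 2s^2 - 3s - 4

f(s) = 2s^2 - 3s - 4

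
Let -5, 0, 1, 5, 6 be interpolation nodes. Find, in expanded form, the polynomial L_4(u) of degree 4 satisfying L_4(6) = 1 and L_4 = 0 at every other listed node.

L_4(u) = (1/330)u^4 - (1/330)u^3 - (5/66)u^2 + (5/66)u

L_4(u) = (u + 5)u(u - 1)(u - 5) / [(11)·(6)·(5)·(1)]
       = (u^4 - u^3 - 25u^2 + 25u) / (330)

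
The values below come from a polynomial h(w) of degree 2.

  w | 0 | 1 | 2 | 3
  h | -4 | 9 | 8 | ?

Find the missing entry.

The 3 known values determine h uniquely (degree ≤ 2).
Evaluate each Lagrange basis at w = 3:
L_0(3) = (2)·(1)/[(-1)·(-2)] = 1
L_1(3) = (3)·(1)/[(1)·(-1)] = -3
L_2(3) = (3)·(2)/[(2)·(1)] = 3
Sum: (-4)·(1) + 9·(-3) + 8·(3) = -7

-7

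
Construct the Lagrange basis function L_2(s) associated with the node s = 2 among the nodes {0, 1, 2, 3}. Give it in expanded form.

L_2(s) = -(1/2)s^3 + 2s^2 - (3/2)s

L_2(s) = s(s - 1)(s - 3) / [(2)·(1)·(-1)]
       = (s^3 - 4s^2 + 3s) / (-2)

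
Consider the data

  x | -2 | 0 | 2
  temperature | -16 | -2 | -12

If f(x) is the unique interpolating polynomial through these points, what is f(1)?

-4

Evaluate each Lagrange basis at x = 1:
L_0(1) = (1)·(-1)/[(-2)·(-4)] = -1/8
L_1(1) = (3)·(-1)/[(2)·(-2)] = 3/4
L_2(1) = (3)·(1)/[(4)·(2)] = 3/8
Sum: (-16)·(-1/8) + (-2)·(3/4) + (-12)·(3/8) = -4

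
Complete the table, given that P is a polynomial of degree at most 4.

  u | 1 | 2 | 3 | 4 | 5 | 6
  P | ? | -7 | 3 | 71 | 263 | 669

-1

The 5 known values determine P uniquely (degree ≤ 4).
Evaluate each Lagrange basis at u = 1:
L_0(1) = (-2)·(-3)·(-4)·(-5)/[(-1)·(-2)·(-3)·(-4)] = 5
L_1(1) = (-1)·(-3)·(-4)·(-5)/[(1)·(-1)·(-2)·(-3)] = -10
L_2(1) = (-1)·(-2)·(-4)·(-5)/[(2)·(1)·(-1)·(-2)] = 10
L_3(1) = (-1)·(-2)·(-3)·(-5)/[(3)·(2)·(1)·(-1)] = -5
L_4(1) = (-1)·(-2)·(-3)·(-4)/[(4)·(3)·(2)·(1)] = 1
Sum: (-7)·(5) + 3·(-10) + 71·(10) + 263·(-5) + 669·(1) = -1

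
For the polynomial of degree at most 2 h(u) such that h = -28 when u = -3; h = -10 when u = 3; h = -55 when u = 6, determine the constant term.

-1

L_0(u) = (u - 3)(u - 6) / [54] = (1/54)u^2 - (1/6)u + 1/3
L_1(u) = (u + 3)(u - 6) / [-18] = -(1/18)u^2 + (1/6)u + 1
L_2(u) = (u + 3)(u - 3) / [27] = (1/27)u^2 - 1/3
h(u) = (-28)·L_0 + (-10)·L_1 + (-55)·L_2
Only the constant term is needed; take it from each L_i and combine:
(-28)·(1/3) + (-10)·(1) + (-55)·(-1/3) = -1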